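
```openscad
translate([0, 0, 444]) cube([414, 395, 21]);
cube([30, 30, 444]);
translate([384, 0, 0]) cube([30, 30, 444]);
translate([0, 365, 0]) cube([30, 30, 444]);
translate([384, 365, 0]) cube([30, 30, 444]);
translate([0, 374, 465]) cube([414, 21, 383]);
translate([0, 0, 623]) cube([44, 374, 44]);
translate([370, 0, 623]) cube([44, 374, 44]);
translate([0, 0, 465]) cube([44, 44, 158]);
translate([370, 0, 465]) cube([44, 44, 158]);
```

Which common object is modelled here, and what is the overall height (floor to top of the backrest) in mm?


A chair. The overall height is 848 mm.

A slab on four corner posts with a tall panel at the back — a chair. The seat slab sits at z = 444 with thickness 21, and the 383 mm backrest starts at the seat top, so the overall height is 444 + 21 + 383 = 848 mm.


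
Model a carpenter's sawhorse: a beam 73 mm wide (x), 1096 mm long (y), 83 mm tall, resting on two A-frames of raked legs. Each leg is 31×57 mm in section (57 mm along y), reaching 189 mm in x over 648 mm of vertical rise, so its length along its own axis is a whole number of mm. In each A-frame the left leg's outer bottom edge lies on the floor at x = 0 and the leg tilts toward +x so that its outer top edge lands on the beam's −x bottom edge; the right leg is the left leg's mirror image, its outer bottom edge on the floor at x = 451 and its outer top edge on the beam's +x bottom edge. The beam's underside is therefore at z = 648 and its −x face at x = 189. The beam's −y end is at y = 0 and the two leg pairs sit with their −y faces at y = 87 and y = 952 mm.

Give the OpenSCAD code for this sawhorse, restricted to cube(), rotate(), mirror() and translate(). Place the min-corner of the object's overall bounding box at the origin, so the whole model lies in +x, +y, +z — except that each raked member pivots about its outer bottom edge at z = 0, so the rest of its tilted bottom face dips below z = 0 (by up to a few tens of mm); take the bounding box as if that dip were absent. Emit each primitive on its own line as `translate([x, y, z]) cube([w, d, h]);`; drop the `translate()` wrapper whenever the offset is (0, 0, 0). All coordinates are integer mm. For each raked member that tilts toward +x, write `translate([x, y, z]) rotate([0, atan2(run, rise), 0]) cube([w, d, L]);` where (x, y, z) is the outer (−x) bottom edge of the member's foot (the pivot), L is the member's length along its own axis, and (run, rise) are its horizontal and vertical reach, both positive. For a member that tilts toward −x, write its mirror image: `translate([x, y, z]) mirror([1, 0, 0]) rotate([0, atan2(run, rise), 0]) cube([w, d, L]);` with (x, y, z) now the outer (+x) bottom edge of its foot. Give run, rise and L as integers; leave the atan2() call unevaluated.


translate([189, 0, 648]) cube([73, 1096, 83]);
translate([0, 87, 0]) rotate([0, atan2(189, 648), 0]) cube([31, 57, 675]);
translate([451, 87, 0]) mirror([1, 0, 0]) rotate([0, atan2(189, 648), 0]) cube([31, 57, 675]);
translate([0, 952, 0]) rotate([0, atan2(189, 648), 0]) cube([31, 57, 675]);
translate([451, 952, 0]) mirror([1, 0, 0]) rotate([0, atan2(189, 648), 0]) cube([31, 57, 675]);


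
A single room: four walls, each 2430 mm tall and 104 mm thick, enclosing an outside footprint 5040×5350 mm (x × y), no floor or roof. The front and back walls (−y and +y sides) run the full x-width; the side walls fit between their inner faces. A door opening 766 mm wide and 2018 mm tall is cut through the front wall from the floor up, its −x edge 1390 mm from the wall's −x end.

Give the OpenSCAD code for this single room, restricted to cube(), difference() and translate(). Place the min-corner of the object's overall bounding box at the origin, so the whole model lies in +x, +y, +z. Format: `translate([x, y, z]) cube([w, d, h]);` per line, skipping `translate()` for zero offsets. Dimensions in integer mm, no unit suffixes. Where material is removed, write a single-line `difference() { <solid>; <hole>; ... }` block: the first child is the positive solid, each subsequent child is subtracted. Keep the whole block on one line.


difference() { cube([5040, 104, 2430]); translate([1390, 0, 0]) cube([766, 104, 2018]); }
translate([0, 5246, 0]) cube([5040, 104, 2430]);
translate([0, 104, 0]) cube([104, 5142, 2430]);
translate([4936, 104, 0]) cube([104, 5142, 2430]);


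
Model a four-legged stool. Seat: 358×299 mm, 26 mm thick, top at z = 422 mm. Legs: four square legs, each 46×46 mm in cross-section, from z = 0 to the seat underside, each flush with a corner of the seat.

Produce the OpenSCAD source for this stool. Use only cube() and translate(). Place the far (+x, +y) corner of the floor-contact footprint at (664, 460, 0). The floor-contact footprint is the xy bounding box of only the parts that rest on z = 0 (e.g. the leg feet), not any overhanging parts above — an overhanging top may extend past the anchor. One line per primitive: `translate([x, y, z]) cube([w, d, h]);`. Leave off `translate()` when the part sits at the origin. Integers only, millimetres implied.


translate([306, 161, 396]) cube([358, 299, 26]);
translate([306, 161, 0]) cube([46, 46, 396]);
translate([618, 161, 0]) cube([46, 46, 396]);
translate([306, 414, 0]) cube([46, 46, 396]);
translate([618, 414, 0]) cube([46, 46, 396]);


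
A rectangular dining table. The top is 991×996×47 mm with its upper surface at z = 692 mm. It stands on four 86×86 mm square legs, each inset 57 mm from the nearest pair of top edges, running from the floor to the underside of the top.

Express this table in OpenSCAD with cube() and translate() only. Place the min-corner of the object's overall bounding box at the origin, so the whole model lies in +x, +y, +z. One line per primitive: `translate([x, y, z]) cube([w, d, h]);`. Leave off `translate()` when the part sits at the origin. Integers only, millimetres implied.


translate([0, 0, 645]) cube([991, 996, 47]);
translate([57, 57, 0]) cube([86, 86, 645]);
translate([848, 57, 0]) cube([86, 86, 645]);
translate([57, 853, 0]) cube([86, 86, 645]);
translate([848, 853, 0]) cube([86, 86, 645]);


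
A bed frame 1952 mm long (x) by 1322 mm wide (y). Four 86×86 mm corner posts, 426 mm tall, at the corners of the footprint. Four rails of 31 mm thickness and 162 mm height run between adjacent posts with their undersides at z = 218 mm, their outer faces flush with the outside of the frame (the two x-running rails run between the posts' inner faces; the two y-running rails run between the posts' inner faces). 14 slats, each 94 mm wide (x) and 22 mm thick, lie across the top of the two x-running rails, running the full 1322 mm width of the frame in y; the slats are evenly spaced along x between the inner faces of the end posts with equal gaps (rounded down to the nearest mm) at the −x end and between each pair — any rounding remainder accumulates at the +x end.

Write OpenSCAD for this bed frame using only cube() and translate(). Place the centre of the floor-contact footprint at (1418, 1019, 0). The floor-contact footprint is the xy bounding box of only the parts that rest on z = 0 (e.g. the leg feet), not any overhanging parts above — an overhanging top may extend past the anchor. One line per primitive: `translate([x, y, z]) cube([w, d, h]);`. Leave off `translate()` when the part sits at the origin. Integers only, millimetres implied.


// slat z = rail_z + rail_h = 218 + 162 = 380
// slat gap = ⌊(1780 − 14·94) / 15⌋ = 30
translate([442, 358, 0]) cube([86, 86, 426]);
translate([442, 1594, 0]) cube([86, 86, 426]);
translate([2308, 358, 0]) cube([86, 86, 426]);
translate([2308, 1594, 0]) cube([86, 86, 426]);
translate([528, 358, 218]) cube([1780, 31, 162]);
translate([528, 1649, 218]) cube([1780, 31, 162]);
translate([442, 444, 218]) cube([31, 1150, 162]);
translate([2363, 444, 218]) cube([31, 1150, 162]);
translate([558, 358, 380]) cube([94, 1322, 22]);
translate([682, 358, 380]) cube([94, 1322, 22]);
translate([806, 358, 380]) cube([94, 1322, 22]);
translate([930, 358, 380]) cube([94, 1322, 22]);
translate([1054, 358, 380]) cube([94, 1322, 22]);
translate([1178, 358, 380]) cube([94, 1322, 22]);
translate([1302, 358, 380]) cube([94, 1322, 22]);
translate([1426, 358, 380]) cube([94, 1322, 22]);
translate([1550, 358, 380]) cube([94, 1322, 22]);
translate([1674, 358, 380]) cube([94, 1322, 22]);
translate([1798, 358, 380]) cube([94, 1322, 22]);
translate([1922, 358, 380]) cube([94, 1322, 22]);
translate([2046, 358, 380]) cube([94, 1322, 22]);
translate([2170, 358, 380]) cube([94, 1322, 22]);


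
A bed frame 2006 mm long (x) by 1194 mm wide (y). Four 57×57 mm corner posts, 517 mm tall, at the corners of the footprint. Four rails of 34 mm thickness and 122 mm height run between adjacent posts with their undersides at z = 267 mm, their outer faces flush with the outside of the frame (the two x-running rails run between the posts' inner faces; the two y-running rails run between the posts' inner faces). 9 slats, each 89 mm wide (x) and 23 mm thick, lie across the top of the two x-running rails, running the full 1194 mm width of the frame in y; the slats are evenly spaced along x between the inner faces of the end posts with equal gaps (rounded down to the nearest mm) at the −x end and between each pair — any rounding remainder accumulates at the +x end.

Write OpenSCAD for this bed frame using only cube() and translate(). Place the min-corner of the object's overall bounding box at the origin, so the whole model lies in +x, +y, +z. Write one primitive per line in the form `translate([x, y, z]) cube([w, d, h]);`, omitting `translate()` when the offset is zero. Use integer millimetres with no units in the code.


cube([57, 57, 517]);
translate([0, 1137, 0]) cube([57, 57, 517]);
translate([1949, 0, 0]) cube([57, 57, 517]);
translate([1949, 1137, 0]) cube([57, 57, 517]);
translate([57, 0, 267]) cube([1892, 34, 122]);
translate([57, 1160, 267]) cube([1892, 34, 122]);
translate([0, 57, 267]) cube([34, 1080, 122]);
translate([1972, 57, 267]) cube([34, 1080, 122]);
translate([166, 0, 389]) cube([89, 1194, 23]);
translate([364, 0, 389]) cube([89, 1194, 23]);
translate([562, 0, 389]) cube([89, 1194, 23]);
translate([760, 0, 389]) cube([89, 1194, 23]);
translate([958, 0, 389]) cube([89, 1194, 23]);
translate([1156, 0, 389]) cube([89, 1194, 23]);
translate([1354, 0, 389]) cube([89, 1194, 23]);
translate([1552, 0, 389]) cube([89, 1194, 23]);
translate([1750, 0, 389]) cube([89, 1194, 23]);


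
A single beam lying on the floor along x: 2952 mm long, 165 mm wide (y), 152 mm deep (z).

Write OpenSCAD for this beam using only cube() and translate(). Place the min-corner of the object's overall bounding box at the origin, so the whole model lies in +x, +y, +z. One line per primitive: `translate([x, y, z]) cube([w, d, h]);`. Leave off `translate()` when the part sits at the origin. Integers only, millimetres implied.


cube([2952, 165, 152]);


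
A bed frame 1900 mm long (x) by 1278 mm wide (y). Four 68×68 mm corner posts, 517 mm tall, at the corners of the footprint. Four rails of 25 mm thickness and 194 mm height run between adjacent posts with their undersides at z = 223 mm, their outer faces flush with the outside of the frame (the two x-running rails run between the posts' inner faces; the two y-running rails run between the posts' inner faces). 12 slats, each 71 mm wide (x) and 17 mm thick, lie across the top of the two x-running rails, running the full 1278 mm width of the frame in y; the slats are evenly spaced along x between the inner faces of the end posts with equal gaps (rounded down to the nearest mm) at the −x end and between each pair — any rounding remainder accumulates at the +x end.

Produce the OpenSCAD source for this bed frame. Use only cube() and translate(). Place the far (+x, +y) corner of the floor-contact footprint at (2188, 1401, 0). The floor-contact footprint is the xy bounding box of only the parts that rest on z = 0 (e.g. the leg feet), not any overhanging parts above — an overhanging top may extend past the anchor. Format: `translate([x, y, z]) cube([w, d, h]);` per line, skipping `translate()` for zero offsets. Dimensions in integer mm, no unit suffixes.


translate([288, 123, 0]) cube([68, 68, 517]);
translate([288, 1333, 0]) cube([68, 68, 517]);
translate([2120, 123, 0]) cube([68, 68, 517]);
translate([2120, 1333, 0]) cube([68, 68, 517]);
translate([356, 123, 223]) cube([1764, 25, 194]);
translate([356, 1376, 223]) cube([1764, 25, 194]);
translate([288, 191, 223]) cube([25, 1142, 194]);
translate([2163, 191, 223]) cube([25, 1142, 194]);
translate([426, 123, 417]) cube([71, 1278, 17]);
translate([567, 123, 417]) cube([71, 1278, 17]);
translate([708, 123, 417]) cube([71, 1278, 17]);
translate([849, 123, 417]) cube([71, 1278, 17]);
translate([990, 123, 417]) cube([71, 1278, 17]);
translate([1131, 123, 417]) cube([71, 1278, 17]);
translate([1272, 123, 417]) cube([71, 1278, 17]);
translate([1413, 123, 417]) cube([71, 1278, 17]);
translate([1554, 123, 417]) cube([71, 1278, 17]);
translate([1695, 123, 417]) cube([71, 1278, 17]);
translate([1836, 123, 417]) cube([71, 1278, 17]);
translate([1977, 123, 417]) cube([71, 1278, 17]);


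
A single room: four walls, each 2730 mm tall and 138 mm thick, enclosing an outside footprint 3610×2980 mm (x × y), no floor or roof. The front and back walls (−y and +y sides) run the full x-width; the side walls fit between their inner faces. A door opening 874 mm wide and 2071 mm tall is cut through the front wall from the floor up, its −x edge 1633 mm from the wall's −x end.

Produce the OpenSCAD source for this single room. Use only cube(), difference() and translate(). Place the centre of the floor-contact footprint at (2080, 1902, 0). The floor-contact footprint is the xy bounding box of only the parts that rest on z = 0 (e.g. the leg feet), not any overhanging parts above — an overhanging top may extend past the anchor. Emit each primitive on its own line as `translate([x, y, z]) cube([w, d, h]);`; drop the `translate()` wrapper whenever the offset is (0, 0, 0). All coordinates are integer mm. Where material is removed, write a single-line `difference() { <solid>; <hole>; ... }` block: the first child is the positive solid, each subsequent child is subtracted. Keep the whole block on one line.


difference() { translate([275, 412, 0]) cube([3610, 138, 2730]); translate([1908, 412, 0]) cube([874, 138, 2071]); }
translate([275, 3254, 0]) cube([3610, 138, 2730]);
translate([275, 550, 0]) cube([138, 2704, 2730]);
translate([3747, 550, 0]) cube([138, 2704, 2730]);


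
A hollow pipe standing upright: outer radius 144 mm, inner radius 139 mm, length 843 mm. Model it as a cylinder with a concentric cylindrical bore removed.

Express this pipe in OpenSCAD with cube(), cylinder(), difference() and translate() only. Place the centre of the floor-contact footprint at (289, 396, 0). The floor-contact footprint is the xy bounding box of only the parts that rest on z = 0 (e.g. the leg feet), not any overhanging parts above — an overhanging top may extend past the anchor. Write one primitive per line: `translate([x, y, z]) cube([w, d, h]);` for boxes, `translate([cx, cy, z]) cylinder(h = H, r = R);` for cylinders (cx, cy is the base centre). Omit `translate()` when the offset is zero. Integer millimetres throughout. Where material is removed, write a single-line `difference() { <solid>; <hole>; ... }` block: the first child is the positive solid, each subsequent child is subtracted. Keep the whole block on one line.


difference() { translate([289, 396, 0]) cylinder(h = 843, r = 144); translate([289, 396, 0]) cylinder(h = 843, r = 139); }


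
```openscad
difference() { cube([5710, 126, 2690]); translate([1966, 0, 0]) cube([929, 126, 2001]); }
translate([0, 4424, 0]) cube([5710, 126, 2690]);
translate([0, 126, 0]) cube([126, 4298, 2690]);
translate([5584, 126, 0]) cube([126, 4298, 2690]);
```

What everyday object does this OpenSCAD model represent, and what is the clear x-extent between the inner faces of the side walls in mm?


A single room. The interior width is 5458 mm.

Four walls enclosing a rectangle with a door in the front wall — a room. Outside width 5710 minus two 126 mm walls gives 5458 mm.


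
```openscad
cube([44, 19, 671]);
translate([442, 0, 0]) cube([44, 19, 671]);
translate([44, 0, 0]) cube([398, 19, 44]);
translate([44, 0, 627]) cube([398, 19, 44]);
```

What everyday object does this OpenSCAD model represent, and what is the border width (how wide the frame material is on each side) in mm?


A picture frame. The border width is 44 mm.

Four thin pieces enclosing a rectangular opening — a picture frame. The two full-height stiles are 671 mm tall; the top rail sits at z = 627 and is 44 mm tall, so the border above the opening is 671 − 627 = 44 mm, matching the stile x-width.


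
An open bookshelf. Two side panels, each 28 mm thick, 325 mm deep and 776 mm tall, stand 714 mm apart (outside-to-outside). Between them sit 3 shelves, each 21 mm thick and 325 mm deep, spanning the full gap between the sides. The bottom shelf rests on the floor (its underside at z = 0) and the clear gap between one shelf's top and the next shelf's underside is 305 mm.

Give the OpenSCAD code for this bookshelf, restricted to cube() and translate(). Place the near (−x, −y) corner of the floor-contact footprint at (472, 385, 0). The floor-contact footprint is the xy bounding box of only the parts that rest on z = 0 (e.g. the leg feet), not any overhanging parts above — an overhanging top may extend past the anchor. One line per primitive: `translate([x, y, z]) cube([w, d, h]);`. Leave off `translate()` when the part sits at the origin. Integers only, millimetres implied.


translate([472, 385, 0]) cube([28, 325, 776]);
translate([1158, 385, 0]) cube([28, 325, 776]);
translate([500, 385, 0]) cube([658, 325, 21]);
translate([500, 385, 326]) cube([658, 325, 21]);
translate([500, 385, 652]) cube([658, 325, 21]);


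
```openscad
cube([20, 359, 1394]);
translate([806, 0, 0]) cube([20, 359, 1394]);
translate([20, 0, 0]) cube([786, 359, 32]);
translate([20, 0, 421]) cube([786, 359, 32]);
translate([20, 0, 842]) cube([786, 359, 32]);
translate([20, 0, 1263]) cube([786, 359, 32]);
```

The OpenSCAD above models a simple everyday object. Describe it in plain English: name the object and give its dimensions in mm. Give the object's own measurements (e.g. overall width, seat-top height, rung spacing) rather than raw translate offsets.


An open bookshelf. Two side panels, each 20 mm thick, 359 mm deep and 1394 mm tall, stand 826 mm apart (outside-to-outside). Between them sit 4 shelves, each 32 mm thick and 359 mm deep, spanning the full gap between the sides. The bottom shelf rests on the floor (its underside at z = 0) and the clear gap between one shelf's top and the next shelf's underside is 389 mm.


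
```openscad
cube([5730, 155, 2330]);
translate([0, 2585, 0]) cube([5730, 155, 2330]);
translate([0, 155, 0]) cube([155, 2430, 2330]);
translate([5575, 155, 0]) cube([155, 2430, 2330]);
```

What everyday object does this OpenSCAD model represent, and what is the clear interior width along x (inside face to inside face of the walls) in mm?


A house (or room) frame. The interior width is 5420 mm.

Four 2330 mm walls enclosing a rectangle with no floor or roof — a room or house frame. Outside width is 5730 mm and wall thickness is 155 mm, so the interior width is 5730 − 2 × 155 = 5420 mm.


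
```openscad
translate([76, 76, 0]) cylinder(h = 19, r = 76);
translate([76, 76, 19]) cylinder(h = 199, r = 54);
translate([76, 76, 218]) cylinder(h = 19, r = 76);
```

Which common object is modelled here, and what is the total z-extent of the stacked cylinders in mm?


A spool. The overall height is 237 mm.

Three coaxial cylinders, large–small–large — a spool. Two 19 mm flanges and a 199 mm core give 19 + 199 + 19 = 237 mm.


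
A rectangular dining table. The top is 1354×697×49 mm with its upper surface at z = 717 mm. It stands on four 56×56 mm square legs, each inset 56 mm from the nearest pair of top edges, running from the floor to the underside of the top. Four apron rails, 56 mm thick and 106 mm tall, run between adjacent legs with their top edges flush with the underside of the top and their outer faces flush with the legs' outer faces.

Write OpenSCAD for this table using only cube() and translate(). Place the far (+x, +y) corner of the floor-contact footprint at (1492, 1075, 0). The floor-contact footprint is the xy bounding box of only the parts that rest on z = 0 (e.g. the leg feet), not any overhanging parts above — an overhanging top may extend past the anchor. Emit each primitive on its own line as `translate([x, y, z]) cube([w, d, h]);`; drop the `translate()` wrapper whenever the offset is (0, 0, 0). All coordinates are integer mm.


translate([194, 434, 668]) cube([1354, 697, 49]);
translate([250, 490, 0]) cube([56, 56, 668]);
translate([1436, 490, 0]) cube([56, 56, 668]);
translate([250, 1019, 0]) cube([56, 56, 668]);
translate([1436, 1019, 0]) cube([56, 56, 668]);
translate([306, 490, 562]) cube([1130, 56, 106]);
translate([306, 1019, 562]) cube([1130, 56, 106]);
translate([250, 546, 562]) cube([56, 473, 106]);
translate([1436, 546, 562]) cube([56, 473, 106]);


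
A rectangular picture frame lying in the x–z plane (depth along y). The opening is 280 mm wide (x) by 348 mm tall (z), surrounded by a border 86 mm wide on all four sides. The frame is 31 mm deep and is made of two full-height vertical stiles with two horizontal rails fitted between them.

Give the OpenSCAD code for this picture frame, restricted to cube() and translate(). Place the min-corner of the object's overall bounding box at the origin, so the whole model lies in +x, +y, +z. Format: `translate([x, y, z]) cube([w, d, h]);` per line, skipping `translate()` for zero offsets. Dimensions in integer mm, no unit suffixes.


cube([86, 31, 520]);
translate([366, 0, 0]) cube([86, 31, 520]);
translate([86, 0, 0]) cube([280, 31, 86]);
translate([86, 0, 434]) cube([280, 31, 86]);


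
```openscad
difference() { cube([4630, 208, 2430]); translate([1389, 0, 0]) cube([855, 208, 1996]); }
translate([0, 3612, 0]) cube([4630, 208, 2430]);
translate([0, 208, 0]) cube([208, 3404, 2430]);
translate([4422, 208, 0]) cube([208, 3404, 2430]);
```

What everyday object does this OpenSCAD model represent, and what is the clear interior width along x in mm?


A single room. The interior width is 4214 mm.

Four walls enclosing a rectangle with a door in the front wall — a room. Outside width 4630 minus two 208 mm walls gives 4214 mm.


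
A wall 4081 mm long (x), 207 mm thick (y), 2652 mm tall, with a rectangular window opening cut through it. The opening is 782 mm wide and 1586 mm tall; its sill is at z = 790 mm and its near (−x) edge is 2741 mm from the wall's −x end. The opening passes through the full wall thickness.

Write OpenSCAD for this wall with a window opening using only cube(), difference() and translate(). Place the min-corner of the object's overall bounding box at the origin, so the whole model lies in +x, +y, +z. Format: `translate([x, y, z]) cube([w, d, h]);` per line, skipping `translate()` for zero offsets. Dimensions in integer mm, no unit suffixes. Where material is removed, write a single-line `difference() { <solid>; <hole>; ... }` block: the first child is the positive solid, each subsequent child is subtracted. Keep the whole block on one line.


difference() { cube([4081, 207, 2652]); translate([2741, 0, 790]) cube([782, 207, 1586]); }


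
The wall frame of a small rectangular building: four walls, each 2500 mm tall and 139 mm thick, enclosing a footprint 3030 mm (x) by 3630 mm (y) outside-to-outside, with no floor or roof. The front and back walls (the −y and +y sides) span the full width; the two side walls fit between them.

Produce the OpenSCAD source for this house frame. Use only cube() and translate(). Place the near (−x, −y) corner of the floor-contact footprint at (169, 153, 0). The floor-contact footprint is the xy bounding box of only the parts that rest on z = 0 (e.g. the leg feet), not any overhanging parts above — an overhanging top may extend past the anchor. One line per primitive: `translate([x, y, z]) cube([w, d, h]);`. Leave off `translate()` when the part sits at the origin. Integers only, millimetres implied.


translate([169, 153, 0]) cube([3030, 139, 2500]);
translate([169, 3644, 0]) cube([3030, 139, 2500]);
translate([169, 292, 0]) cube([139, 3352, 2500]);
translate([3060, 292, 0]) cube([139, 3352, 2500]);


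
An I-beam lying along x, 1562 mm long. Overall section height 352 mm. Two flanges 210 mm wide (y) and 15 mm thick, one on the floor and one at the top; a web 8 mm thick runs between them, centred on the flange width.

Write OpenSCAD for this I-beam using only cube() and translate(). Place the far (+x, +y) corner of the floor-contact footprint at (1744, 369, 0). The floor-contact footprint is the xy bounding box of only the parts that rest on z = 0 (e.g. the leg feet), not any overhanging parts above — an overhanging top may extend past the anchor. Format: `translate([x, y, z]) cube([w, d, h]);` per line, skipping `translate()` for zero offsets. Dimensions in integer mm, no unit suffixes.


translate([182, 159, 0]) cube([1562, 210, 15]);
translate([182, 260, 15]) cube([1562, 8, 322]);
translate([182, 159, 337]) cube([1562, 210, 15]);


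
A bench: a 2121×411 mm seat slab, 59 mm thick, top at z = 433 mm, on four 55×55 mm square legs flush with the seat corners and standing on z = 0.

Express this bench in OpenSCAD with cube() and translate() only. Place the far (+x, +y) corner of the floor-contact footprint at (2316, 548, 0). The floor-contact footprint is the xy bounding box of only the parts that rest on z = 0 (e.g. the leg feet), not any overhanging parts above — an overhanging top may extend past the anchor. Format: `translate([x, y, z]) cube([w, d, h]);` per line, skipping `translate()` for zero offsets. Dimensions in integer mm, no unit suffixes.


translate([195, 137, 374]) cube([2121, 411, 59]);
translate([195, 137, 0]) cube([55, 55, 374]);
translate([195, 493, 0]) cube([55, 55, 374]);
translate([2261, 137, 0]) cube([55, 55, 374]);
translate([2261, 493, 0]) cube([55, 55, 374]);


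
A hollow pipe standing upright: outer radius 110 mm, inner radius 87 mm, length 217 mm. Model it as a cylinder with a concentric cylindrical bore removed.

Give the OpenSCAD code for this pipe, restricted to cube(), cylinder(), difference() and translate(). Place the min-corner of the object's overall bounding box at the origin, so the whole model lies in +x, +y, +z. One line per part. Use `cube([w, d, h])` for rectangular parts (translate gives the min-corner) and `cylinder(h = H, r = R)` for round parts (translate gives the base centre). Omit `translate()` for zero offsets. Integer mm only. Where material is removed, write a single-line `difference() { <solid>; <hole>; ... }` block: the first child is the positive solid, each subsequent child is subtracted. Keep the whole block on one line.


difference() { translate([110, 110, 0]) cylinder(h = 217, r = 110); translate([110, 110, 0]) cylinder(h = 217, r = 87); }


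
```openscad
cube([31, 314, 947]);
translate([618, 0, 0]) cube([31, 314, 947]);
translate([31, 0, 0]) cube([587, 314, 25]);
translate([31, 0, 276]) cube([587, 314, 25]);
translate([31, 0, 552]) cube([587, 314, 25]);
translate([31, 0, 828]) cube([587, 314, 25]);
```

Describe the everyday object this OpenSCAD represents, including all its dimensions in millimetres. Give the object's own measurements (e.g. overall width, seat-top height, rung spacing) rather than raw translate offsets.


An open bookshelf. Two side panels, each 31 mm thick, 314 mm deep and 947 mm tall, stand 649 mm apart (outside-to-outside). Between them sit 4 shelves, each 25 mm thick and 314 mm deep, spanning the full gap between the sides. The bottom shelf rests on the floor (its underside at z = 0) and the clear gap between one shelf's top and the next shelf's underside is 251 mm.


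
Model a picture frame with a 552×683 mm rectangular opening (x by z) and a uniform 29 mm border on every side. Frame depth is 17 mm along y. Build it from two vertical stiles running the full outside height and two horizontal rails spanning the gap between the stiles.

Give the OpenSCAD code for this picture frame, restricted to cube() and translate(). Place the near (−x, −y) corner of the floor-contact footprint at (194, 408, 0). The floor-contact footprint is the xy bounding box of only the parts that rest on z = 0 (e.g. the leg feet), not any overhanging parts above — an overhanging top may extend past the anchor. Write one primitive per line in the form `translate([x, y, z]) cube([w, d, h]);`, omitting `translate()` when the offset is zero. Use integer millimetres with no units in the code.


translate([194, 408, 0]) cube([29, 17, 741]);
translate([775, 408, 0]) cube([29, 17, 741]);
translate([223, 408, 0]) cube([552, 17, 29]);
translate([223, 408, 712]) cube([552, 17, 29]);


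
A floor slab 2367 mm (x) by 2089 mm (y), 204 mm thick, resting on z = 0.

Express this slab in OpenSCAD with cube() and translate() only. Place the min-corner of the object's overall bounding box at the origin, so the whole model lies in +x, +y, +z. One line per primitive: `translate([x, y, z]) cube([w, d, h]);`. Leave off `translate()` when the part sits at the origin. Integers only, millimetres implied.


cube([2367, 2089, 204]);


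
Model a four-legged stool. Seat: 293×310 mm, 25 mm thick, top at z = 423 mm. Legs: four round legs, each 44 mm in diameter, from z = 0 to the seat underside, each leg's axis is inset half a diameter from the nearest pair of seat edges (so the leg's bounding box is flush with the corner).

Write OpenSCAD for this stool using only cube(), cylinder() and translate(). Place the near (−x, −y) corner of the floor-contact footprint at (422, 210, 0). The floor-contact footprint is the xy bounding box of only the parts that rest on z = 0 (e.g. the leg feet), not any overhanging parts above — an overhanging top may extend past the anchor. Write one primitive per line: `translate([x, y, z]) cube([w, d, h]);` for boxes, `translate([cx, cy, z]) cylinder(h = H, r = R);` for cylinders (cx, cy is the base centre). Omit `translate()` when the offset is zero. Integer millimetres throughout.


translate([422, 210, 398]) cube([293, 310, 25]);
translate([444, 232, 0]) cylinder(h = 398, r = 22);
translate([693, 232, 0]) cylinder(h = 398, r = 22);
translate([444, 498, 0]) cylinder(h = 398, r = 22);
translate([693, 498, 0]) cylinder(h = 398, r = 22);


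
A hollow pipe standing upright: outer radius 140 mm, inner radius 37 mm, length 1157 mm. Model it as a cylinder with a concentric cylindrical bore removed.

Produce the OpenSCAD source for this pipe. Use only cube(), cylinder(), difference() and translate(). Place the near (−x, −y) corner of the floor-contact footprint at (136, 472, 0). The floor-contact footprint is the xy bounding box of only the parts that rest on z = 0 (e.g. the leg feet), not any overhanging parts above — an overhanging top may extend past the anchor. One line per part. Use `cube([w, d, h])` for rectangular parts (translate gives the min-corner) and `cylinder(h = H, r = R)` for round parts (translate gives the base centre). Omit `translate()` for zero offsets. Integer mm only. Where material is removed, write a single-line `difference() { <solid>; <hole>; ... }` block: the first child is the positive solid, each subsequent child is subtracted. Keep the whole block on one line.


difference() { translate([276, 612, 0]) cylinder(h = 1157, r = 140); translate([276, 612, 0]) cylinder(h = 1157, r = 37); }


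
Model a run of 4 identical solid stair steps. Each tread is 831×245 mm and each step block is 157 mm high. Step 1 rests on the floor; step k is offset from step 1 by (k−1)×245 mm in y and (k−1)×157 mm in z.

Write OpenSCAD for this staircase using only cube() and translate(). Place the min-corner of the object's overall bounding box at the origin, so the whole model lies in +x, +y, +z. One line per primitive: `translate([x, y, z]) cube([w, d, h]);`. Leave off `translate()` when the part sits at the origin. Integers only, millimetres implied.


cube([831, 245, 157]);
translate([0, 245, 157]) cube([831, 245, 157]);
translate([0, 490, 314]) cube([831, 245, 157]);
translate([0, 735, 471]) cube([831, 245, 157]);


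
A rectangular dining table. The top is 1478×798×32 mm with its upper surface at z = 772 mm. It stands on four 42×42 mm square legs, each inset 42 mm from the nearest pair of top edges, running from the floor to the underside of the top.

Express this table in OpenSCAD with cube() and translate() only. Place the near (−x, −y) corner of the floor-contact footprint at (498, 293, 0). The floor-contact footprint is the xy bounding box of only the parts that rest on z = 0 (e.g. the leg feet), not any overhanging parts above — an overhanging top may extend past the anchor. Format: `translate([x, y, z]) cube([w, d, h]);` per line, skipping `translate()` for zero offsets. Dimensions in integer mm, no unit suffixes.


translate([456, 251, 740]) cube([1478, 798, 32]);
translate([498, 293, 0]) cube([42, 42, 740]);
translate([1850, 293, 0]) cube([42, 42, 740]);
translate([498, 965, 0]) cube([42, 42, 740]);
translate([1850, 965, 0]) cube([42, 42, 740]);


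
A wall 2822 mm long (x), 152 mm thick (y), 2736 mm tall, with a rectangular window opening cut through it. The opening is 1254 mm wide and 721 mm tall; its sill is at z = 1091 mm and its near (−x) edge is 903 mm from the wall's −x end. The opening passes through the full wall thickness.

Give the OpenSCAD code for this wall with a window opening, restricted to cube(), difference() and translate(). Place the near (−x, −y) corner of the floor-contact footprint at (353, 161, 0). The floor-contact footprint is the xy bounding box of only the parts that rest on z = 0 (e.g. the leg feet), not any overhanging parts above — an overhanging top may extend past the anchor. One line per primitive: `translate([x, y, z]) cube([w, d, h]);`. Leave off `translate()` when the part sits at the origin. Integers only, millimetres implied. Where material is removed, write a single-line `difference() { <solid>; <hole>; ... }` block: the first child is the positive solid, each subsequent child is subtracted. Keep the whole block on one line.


difference() { translate([353, 161, 0]) cube([2822, 152, 2736]); translate([1256, 161, 1091]) cube([1254, 152, 721]); }


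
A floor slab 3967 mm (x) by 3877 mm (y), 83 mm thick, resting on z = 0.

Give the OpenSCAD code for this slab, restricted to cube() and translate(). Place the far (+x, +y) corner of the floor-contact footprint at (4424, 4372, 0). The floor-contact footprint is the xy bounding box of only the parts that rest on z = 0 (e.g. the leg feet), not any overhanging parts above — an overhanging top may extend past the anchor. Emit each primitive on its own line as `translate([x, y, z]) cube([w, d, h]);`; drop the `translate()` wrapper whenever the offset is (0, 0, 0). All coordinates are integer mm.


translate([457, 495, 0]) cube([3967, 3877, 83]);


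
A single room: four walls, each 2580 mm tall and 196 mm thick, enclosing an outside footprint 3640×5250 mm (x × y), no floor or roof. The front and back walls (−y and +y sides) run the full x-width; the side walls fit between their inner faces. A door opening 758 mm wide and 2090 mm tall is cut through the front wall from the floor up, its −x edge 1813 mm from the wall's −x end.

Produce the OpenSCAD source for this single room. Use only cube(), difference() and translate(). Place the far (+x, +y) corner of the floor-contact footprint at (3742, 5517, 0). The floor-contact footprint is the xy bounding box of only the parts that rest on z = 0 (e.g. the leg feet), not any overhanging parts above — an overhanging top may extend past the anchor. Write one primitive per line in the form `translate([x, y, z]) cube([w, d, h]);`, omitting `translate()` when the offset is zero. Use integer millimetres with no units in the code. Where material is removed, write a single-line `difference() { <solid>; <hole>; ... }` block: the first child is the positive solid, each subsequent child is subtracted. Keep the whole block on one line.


difference() { translate([102, 267, 0]) cube([3640, 196, 2580]); translate([1915, 267, 0]) cube([758, 196, 2090]); }
translate([102, 5321, 0]) cube([3640, 196, 2580]);
translate([102, 463, 0]) cube([196, 4858, 2580]);
translate([3546, 463, 0]) cube([196, 4858, 2580]);


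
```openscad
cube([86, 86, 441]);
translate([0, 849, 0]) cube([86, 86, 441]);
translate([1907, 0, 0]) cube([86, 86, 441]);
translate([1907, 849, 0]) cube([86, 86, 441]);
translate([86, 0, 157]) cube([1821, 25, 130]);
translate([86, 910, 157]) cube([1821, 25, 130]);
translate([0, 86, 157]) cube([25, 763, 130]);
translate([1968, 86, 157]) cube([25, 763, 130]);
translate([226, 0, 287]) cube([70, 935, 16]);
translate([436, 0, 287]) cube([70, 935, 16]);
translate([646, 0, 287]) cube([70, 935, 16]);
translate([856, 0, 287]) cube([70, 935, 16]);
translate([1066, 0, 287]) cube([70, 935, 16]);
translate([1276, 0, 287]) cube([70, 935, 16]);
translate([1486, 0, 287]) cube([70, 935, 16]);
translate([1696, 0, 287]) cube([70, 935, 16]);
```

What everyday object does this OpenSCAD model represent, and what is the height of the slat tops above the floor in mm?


A bed frame. The slat-top height is 303 mm.

Four posts, four rails, and a row of slats — a bed frame. Slats sit on the rails at z = 157 + 130 = 287; with slat thickness 16, the top is 303 mm.


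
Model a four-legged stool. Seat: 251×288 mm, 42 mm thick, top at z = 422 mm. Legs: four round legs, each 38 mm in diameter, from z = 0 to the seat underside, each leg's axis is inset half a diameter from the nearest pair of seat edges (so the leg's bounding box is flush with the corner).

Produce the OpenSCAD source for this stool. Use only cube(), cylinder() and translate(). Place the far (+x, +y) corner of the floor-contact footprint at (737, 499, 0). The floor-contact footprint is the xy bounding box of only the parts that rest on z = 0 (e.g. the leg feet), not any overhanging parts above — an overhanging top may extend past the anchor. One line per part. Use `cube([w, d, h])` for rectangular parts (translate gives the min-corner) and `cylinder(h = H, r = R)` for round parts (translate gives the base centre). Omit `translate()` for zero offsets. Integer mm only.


translate([486, 211, 380]) cube([251, 288, 42]);
translate([505, 230, 0]) cylinder(h = 380, r = 19);
translate([718, 230, 0]) cylinder(h = 380, r = 19);
translate([505, 480, 0]) cylinder(h = 380, r = 19);
translate([718, 480, 0]) cylinder(h = 380, r = 19);


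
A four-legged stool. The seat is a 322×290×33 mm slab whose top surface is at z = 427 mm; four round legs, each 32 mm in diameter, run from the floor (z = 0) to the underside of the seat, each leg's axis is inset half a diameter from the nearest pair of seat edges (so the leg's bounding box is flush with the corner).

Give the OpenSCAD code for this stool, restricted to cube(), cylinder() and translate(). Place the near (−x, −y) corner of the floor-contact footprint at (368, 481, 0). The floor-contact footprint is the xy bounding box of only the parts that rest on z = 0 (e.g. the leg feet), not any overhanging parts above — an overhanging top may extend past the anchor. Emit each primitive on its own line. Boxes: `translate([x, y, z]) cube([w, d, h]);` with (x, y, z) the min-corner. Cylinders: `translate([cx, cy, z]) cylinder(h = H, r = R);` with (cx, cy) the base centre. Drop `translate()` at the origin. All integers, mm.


translate([368, 481, 394]) cube([322, 290, 33]);
translate([384, 497, 0]) cylinder(h = 394, r = 16);
translate([674, 497, 0]) cylinder(h = 394, r = 16);
translate([384, 755, 0]) cylinder(h = 394, r = 16);
translate([674, 755, 0]) cylinder(h = 394, r = 16);


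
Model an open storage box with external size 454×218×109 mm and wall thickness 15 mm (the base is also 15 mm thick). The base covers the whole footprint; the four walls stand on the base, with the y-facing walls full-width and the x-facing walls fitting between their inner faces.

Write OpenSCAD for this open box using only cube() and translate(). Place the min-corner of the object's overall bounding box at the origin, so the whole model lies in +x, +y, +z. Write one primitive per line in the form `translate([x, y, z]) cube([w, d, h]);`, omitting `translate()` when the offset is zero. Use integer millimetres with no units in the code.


cube([454, 218, 15]);
translate([0, 0, 15]) cube([454, 15, 94]);
translate([0, 203, 15]) cube([454, 15, 94]);
translate([0, 15, 15]) cube([15, 188, 94]);
translate([439, 15, 15]) cube([15, 188, 94]);
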